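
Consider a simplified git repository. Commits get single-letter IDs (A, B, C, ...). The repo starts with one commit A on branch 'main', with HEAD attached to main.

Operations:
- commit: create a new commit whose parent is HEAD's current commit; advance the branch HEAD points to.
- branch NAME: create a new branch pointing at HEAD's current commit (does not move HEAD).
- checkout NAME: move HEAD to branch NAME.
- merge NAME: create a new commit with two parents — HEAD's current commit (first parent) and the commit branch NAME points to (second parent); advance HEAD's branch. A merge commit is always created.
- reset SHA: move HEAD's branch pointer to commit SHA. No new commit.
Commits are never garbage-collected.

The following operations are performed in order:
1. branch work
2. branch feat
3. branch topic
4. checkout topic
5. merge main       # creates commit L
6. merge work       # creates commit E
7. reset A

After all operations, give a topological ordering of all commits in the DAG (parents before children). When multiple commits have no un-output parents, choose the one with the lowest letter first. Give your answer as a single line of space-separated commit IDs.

After op 1 (branch): HEAD=main@A [main=A work=A]
After op 2 (branch): HEAD=main@A [feat=A main=A work=A]
After op 3 (branch): HEAD=main@A [feat=A main=A topic=A work=A]
After op 4 (checkout): HEAD=topic@A [feat=A main=A topic=A work=A]
After op 5 (merge): HEAD=topic@L [feat=A main=A topic=L work=A]
After op 6 (merge): HEAD=topic@E [feat=A main=A topic=E work=A]
After op 7 (reset): HEAD=topic@A [feat=A main=A topic=A work=A]
commit A: parents=[]
commit E: parents=['L', 'A']
commit L: parents=['A', 'A']

Answer: A L E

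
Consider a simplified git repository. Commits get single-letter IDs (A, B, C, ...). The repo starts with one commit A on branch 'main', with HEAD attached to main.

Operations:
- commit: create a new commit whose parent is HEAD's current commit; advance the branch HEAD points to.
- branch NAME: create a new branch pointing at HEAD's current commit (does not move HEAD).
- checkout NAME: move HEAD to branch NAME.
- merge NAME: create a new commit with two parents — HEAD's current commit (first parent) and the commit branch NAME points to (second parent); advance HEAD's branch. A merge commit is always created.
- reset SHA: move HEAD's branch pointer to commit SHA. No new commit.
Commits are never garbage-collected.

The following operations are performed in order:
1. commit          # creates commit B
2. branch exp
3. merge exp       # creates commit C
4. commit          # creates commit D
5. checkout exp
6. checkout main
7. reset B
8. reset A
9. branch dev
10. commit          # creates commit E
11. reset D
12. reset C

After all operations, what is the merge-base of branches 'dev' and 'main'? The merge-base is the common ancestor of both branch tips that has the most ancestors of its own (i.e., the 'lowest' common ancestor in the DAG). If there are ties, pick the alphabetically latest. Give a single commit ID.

Answer: A

Derivation:
After op 1 (commit): HEAD=main@B [main=B]
After op 2 (branch): HEAD=main@B [exp=B main=B]
After op 3 (merge): HEAD=main@C [exp=B main=C]
After op 4 (commit): HEAD=main@D [exp=B main=D]
After op 5 (checkout): HEAD=exp@B [exp=B main=D]
After op 6 (checkout): HEAD=main@D [exp=B main=D]
After op 7 (reset): HEAD=main@B [exp=B main=B]
After op 8 (reset): HEAD=main@A [exp=B main=A]
After op 9 (branch): HEAD=main@A [dev=A exp=B main=A]
After op 10 (commit): HEAD=main@E [dev=A exp=B main=E]
After op 11 (reset): HEAD=main@D [dev=A exp=B main=D]
After op 12 (reset): HEAD=main@C [dev=A exp=B main=C]
ancestors(dev=A): ['A']
ancestors(main=C): ['A', 'B', 'C']
common: ['A']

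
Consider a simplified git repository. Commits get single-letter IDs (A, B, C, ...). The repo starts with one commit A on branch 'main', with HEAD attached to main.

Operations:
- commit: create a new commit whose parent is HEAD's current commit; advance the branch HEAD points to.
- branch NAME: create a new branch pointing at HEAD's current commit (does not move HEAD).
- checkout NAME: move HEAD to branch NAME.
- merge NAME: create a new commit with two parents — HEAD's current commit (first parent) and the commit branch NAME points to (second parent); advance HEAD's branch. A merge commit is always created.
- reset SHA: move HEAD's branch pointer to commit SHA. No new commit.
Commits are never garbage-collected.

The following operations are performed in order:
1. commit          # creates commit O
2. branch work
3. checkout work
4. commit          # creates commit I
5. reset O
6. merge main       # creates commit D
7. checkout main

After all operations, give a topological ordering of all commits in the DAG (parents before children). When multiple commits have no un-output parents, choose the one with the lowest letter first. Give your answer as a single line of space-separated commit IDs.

Answer: A O D I

Derivation:
After op 1 (commit): HEAD=main@O [main=O]
After op 2 (branch): HEAD=main@O [main=O work=O]
After op 3 (checkout): HEAD=work@O [main=O work=O]
After op 4 (commit): HEAD=work@I [main=O work=I]
After op 5 (reset): HEAD=work@O [main=O work=O]
After op 6 (merge): HEAD=work@D [main=O work=D]
After op 7 (checkout): HEAD=main@O [main=O work=D]
commit A: parents=[]
commit D: parents=['O', 'O']
commit I: parents=['O']
commit O: parents=['A']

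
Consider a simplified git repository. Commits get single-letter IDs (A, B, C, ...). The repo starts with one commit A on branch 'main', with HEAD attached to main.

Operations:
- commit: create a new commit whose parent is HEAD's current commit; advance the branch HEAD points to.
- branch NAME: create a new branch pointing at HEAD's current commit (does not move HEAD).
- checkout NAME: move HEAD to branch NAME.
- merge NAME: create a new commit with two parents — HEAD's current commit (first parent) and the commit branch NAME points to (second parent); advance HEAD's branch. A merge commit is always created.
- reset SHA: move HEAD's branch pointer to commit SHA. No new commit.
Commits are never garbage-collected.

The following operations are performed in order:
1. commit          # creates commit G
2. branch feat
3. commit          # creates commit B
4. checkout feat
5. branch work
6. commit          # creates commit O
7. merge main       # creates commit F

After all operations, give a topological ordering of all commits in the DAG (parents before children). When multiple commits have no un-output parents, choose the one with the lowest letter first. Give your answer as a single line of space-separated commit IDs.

Answer: A G B O F

Derivation:
After op 1 (commit): HEAD=main@G [main=G]
After op 2 (branch): HEAD=main@G [feat=G main=G]
After op 3 (commit): HEAD=main@B [feat=G main=B]
After op 4 (checkout): HEAD=feat@G [feat=G main=B]
After op 5 (branch): HEAD=feat@G [feat=G main=B work=G]
After op 6 (commit): HEAD=feat@O [feat=O main=B work=G]
After op 7 (merge): HEAD=feat@F [feat=F main=B work=G]
commit A: parents=[]
commit B: parents=['G']
commit F: parents=['O', 'B']
commit G: parents=['A']
commit O: parents=['G']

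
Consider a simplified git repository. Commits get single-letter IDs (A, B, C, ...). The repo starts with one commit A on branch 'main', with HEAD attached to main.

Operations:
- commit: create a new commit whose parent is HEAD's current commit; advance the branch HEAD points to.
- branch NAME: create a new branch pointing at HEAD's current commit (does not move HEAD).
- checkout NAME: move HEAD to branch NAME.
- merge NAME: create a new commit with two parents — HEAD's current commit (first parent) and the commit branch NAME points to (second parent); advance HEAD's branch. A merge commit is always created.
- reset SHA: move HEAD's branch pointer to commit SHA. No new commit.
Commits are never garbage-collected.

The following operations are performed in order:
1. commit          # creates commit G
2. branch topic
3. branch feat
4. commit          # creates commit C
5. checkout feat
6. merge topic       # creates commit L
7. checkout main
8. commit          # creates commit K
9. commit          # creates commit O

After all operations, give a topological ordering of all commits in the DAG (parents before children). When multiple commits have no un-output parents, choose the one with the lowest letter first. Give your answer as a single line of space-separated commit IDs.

After op 1 (commit): HEAD=main@G [main=G]
After op 2 (branch): HEAD=main@G [main=G topic=G]
After op 3 (branch): HEAD=main@G [feat=G main=G topic=G]
After op 4 (commit): HEAD=main@C [feat=G main=C topic=G]
After op 5 (checkout): HEAD=feat@G [feat=G main=C topic=G]
After op 6 (merge): HEAD=feat@L [feat=L main=C topic=G]
After op 7 (checkout): HEAD=main@C [feat=L main=C topic=G]
After op 8 (commit): HEAD=main@K [feat=L main=K topic=G]
After op 9 (commit): HEAD=main@O [feat=L main=O topic=G]
commit A: parents=[]
commit C: parents=['G']
commit G: parents=['A']
commit K: parents=['C']
commit L: parents=['G', 'G']
commit O: parents=['K']

Answer: A G C K L O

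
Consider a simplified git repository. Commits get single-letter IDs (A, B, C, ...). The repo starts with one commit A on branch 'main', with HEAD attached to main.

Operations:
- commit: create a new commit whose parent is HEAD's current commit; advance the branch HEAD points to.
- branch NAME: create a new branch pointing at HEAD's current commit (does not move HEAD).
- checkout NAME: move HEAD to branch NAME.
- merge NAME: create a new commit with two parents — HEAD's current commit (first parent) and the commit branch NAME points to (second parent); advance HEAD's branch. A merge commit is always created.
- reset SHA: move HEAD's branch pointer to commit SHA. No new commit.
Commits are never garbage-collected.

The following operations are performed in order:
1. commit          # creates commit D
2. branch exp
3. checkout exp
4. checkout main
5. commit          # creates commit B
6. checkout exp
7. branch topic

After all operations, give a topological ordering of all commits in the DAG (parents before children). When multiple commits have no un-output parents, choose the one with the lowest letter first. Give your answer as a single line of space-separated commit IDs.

Answer: A D B

Derivation:
After op 1 (commit): HEAD=main@D [main=D]
After op 2 (branch): HEAD=main@D [exp=D main=D]
After op 3 (checkout): HEAD=exp@D [exp=D main=D]
After op 4 (checkout): HEAD=main@D [exp=D main=D]
After op 5 (commit): HEAD=main@B [exp=D main=B]
After op 6 (checkout): HEAD=exp@D [exp=D main=B]
After op 7 (branch): HEAD=exp@D [exp=D main=B topic=D]
commit A: parents=[]
commit B: parents=['D']
commit D: parents=['A']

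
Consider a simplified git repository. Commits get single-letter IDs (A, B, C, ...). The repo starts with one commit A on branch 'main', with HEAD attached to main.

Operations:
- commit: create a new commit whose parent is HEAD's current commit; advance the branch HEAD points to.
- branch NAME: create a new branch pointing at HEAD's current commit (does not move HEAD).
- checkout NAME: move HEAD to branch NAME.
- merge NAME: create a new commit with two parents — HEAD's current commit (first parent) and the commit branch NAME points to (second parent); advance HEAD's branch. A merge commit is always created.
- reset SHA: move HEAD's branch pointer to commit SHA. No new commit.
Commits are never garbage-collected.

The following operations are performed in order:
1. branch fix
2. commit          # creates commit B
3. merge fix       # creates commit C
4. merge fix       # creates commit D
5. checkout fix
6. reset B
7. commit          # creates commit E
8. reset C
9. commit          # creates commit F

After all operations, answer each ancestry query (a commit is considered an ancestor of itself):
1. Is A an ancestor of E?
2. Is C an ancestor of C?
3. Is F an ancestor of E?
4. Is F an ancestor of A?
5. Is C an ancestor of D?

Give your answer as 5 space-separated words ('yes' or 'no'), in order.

After op 1 (branch): HEAD=main@A [fix=A main=A]
After op 2 (commit): HEAD=main@B [fix=A main=B]
After op 3 (merge): HEAD=main@C [fix=A main=C]
After op 4 (merge): HEAD=main@D [fix=A main=D]
After op 5 (checkout): HEAD=fix@A [fix=A main=D]
After op 6 (reset): HEAD=fix@B [fix=B main=D]
After op 7 (commit): HEAD=fix@E [fix=E main=D]
After op 8 (reset): HEAD=fix@C [fix=C main=D]
After op 9 (commit): HEAD=fix@F [fix=F main=D]
ancestors(E) = {A,B,E}; A in? yes
ancestors(C) = {A,B,C}; C in? yes
ancestors(E) = {A,B,E}; F in? no
ancestors(A) = {A}; F in? no
ancestors(D) = {A,B,C,D}; C in? yes

Answer: yes yes no no yes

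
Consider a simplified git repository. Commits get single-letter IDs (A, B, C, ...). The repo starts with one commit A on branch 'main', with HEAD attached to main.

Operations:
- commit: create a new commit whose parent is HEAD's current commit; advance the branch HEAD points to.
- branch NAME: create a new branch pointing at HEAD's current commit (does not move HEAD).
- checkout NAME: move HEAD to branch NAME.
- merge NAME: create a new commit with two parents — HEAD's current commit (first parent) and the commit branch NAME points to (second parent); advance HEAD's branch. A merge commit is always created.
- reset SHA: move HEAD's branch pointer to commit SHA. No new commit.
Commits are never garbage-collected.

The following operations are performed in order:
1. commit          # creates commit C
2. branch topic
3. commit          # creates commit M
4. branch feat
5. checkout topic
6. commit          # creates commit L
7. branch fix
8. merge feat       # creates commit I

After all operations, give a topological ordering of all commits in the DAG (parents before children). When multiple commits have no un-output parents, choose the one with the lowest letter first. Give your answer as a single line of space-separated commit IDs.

Answer: A C L M I

Derivation:
After op 1 (commit): HEAD=main@C [main=C]
After op 2 (branch): HEAD=main@C [main=C topic=C]
After op 3 (commit): HEAD=main@M [main=M topic=C]
After op 4 (branch): HEAD=main@M [feat=M main=M topic=C]
After op 5 (checkout): HEAD=topic@C [feat=M main=M topic=C]
After op 6 (commit): HEAD=topic@L [feat=M main=M topic=L]
After op 7 (branch): HEAD=topic@L [feat=M fix=L main=M topic=L]
After op 8 (merge): HEAD=topic@I [feat=M fix=L main=M topic=I]
commit A: parents=[]
commit C: parents=['A']
commit I: parents=['L', 'M']
commit L: parents=['C']
commit M: parents=['C']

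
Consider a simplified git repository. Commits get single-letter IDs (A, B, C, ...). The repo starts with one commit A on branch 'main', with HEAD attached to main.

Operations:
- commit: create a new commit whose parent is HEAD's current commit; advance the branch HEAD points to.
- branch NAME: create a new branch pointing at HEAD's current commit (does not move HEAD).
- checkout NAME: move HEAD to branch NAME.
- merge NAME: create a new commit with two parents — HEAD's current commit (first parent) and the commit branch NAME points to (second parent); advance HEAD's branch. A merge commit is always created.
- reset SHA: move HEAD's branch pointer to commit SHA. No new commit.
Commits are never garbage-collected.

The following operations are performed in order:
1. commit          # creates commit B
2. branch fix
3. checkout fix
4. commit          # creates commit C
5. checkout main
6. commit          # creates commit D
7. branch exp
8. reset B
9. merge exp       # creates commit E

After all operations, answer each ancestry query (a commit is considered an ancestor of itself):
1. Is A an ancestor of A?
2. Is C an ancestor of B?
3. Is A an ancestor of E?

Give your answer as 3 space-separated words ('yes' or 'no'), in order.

Answer: yes no yes

Derivation:
After op 1 (commit): HEAD=main@B [main=B]
After op 2 (branch): HEAD=main@B [fix=B main=B]
After op 3 (checkout): HEAD=fix@B [fix=B main=B]
After op 4 (commit): HEAD=fix@C [fix=C main=B]
After op 5 (checkout): HEAD=main@B [fix=C main=B]
After op 6 (commit): HEAD=main@D [fix=C main=D]
After op 7 (branch): HEAD=main@D [exp=D fix=C main=D]
After op 8 (reset): HEAD=main@B [exp=D fix=C main=B]
After op 9 (merge): HEAD=main@E [exp=D fix=C main=E]
ancestors(A) = {A}; A in? yes
ancestors(B) = {A,B}; C in? no
ancestors(E) = {A,B,D,E}; A in? yes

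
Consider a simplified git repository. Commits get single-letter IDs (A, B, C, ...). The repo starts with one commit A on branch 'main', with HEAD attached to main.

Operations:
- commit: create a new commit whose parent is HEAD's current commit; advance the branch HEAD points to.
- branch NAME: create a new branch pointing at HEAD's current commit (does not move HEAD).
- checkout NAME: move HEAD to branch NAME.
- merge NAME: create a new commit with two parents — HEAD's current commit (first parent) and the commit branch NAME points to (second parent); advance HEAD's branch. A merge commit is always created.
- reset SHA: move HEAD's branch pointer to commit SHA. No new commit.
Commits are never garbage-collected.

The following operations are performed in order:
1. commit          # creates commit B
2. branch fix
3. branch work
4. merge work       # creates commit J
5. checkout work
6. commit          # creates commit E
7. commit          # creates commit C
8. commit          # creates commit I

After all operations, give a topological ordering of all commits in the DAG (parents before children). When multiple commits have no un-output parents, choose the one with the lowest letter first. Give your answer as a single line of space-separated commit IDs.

Answer: A B E C I J

Derivation:
After op 1 (commit): HEAD=main@B [main=B]
After op 2 (branch): HEAD=main@B [fix=B main=B]
After op 3 (branch): HEAD=main@B [fix=B main=B work=B]
After op 4 (merge): HEAD=main@J [fix=B main=J work=B]
After op 5 (checkout): HEAD=work@B [fix=B main=J work=B]
After op 6 (commit): HEAD=work@E [fix=B main=J work=E]
After op 7 (commit): HEAD=work@C [fix=B main=J work=C]
After op 8 (commit): HEAD=work@I [fix=B main=J work=I]
commit A: parents=[]
commit B: parents=['A']
commit C: parents=['E']
commit E: parents=['B']
commit I: parents=['C']
commit J: parents=['B', 'B']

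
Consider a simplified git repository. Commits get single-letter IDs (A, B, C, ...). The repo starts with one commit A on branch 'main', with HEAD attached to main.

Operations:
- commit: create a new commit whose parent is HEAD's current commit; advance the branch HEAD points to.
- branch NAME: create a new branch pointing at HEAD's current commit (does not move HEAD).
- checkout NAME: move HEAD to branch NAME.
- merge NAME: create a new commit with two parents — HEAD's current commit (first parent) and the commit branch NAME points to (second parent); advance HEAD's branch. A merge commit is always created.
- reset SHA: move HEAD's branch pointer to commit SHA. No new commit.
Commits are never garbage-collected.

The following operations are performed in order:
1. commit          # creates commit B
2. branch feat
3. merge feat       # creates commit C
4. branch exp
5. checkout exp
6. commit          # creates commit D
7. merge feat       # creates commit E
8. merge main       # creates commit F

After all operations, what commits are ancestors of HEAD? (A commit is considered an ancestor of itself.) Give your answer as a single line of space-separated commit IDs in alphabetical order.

After op 1 (commit): HEAD=main@B [main=B]
After op 2 (branch): HEAD=main@B [feat=B main=B]
After op 3 (merge): HEAD=main@C [feat=B main=C]
After op 4 (branch): HEAD=main@C [exp=C feat=B main=C]
After op 5 (checkout): HEAD=exp@C [exp=C feat=B main=C]
After op 6 (commit): HEAD=exp@D [exp=D feat=B main=C]
After op 7 (merge): HEAD=exp@E [exp=E feat=B main=C]
After op 8 (merge): HEAD=exp@F [exp=F feat=B main=C]

Answer: A B C D E F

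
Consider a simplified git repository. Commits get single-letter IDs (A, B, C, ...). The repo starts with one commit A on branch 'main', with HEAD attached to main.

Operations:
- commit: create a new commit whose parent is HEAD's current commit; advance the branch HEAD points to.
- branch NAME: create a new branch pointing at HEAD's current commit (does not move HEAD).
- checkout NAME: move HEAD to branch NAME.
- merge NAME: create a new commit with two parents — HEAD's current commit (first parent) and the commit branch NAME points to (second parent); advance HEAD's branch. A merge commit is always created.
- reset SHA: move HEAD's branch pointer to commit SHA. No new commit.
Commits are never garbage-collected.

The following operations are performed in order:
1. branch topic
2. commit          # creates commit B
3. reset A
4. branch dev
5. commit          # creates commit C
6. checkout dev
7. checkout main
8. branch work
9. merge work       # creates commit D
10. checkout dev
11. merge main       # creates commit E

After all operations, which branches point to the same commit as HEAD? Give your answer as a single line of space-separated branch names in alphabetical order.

Answer: dev

Derivation:
After op 1 (branch): HEAD=main@A [main=A topic=A]
After op 2 (commit): HEAD=main@B [main=B topic=A]
After op 3 (reset): HEAD=main@A [main=A topic=A]
After op 4 (branch): HEAD=main@A [dev=A main=A topic=A]
After op 5 (commit): HEAD=main@C [dev=A main=C topic=A]
After op 6 (checkout): HEAD=dev@A [dev=A main=C topic=A]
After op 7 (checkout): HEAD=main@C [dev=A main=C topic=A]
After op 8 (branch): HEAD=main@C [dev=A main=C topic=A work=C]
After op 9 (merge): HEAD=main@D [dev=A main=D topic=A work=C]
After op 10 (checkout): HEAD=dev@A [dev=A main=D topic=A work=C]
After op 11 (merge): HEAD=dev@E [dev=E main=D topic=A work=C]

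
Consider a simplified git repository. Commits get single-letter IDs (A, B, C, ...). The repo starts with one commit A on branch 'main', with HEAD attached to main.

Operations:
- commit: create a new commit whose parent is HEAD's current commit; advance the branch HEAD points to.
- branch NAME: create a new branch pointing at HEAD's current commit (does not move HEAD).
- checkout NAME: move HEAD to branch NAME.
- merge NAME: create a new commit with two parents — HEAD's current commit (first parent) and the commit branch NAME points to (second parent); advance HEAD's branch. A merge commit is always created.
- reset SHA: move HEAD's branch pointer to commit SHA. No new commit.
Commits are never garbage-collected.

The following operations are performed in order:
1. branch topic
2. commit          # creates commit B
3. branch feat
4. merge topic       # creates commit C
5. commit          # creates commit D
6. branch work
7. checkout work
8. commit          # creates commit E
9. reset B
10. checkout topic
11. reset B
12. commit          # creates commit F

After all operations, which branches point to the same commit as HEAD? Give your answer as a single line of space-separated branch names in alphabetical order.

Answer: topic

Derivation:
After op 1 (branch): HEAD=main@A [main=A topic=A]
After op 2 (commit): HEAD=main@B [main=B topic=A]
After op 3 (branch): HEAD=main@B [feat=B main=B topic=A]
After op 4 (merge): HEAD=main@C [feat=B main=C topic=A]
After op 5 (commit): HEAD=main@D [feat=B main=D topic=A]
After op 6 (branch): HEAD=main@D [feat=B main=D topic=A work=D]
After op 7 (checkout): HEAD=work@D [feat=B main=D topic=A work=D]
After op 8 (commit): HEAD=work@E [feat=B main=D topic=A work=E]
After op 9 (reset): HEAD=work@B [feat=B main=D topic=A work=B]
After op 10 (checkout): HEAD=topic@A [feat=B main=D topic=A work=B]
After op 11 (reset): HEAD=topic@B [feat=B main=D topic=B work=B]
After op 12 (commit): HEAD=topic@F [feat=B main=D topic=F work=B]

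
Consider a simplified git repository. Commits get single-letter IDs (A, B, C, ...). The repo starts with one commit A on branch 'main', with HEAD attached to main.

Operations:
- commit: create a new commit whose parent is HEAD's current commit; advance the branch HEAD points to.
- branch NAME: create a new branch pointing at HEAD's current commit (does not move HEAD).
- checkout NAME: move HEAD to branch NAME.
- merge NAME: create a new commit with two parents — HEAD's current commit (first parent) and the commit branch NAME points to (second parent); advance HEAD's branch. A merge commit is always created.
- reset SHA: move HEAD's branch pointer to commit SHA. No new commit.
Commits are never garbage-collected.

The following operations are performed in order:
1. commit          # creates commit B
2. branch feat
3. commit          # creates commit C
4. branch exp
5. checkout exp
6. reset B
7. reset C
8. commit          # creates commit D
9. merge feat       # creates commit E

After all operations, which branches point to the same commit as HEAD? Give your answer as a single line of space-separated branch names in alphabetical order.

Answer: exp

Derivation:
After op 1 (commit): HEAD=main@B [main=B]
After op 2 (branch): HEAD=main@B [feat=B main=B]
After op 3 (commit): HEAD=main@C [feat=B main=C]
After op 4 (branch): HEAD=main@C [exp=C feat=B main=C]
After op 5 (checkout): HEAD=exp@C [exp=C feat=B main=C]
After op 6 (reset): HEAD=exp@B [exp=B feat=B main=C]
After op 7 (reset): HEAD=exp@C [exp=C feat=B main=C]
After op 8 (commit): HEAD=exp@D [exp=D feat=B main=C]
After op 9 (merge): HEAD=exp@E [exp=E feat=B main=C]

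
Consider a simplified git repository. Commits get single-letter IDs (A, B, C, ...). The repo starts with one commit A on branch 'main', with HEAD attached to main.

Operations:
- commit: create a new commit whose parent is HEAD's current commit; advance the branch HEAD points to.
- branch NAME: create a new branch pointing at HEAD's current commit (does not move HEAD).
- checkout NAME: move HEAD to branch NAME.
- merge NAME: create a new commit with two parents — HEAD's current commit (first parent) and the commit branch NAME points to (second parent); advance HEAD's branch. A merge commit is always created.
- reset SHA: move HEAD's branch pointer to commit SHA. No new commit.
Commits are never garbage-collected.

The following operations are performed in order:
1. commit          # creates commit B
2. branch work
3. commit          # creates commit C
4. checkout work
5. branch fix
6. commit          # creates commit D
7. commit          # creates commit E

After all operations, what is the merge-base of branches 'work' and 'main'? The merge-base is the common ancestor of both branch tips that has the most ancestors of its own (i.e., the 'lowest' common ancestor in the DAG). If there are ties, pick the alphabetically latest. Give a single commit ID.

After op 1 (commit): HEAD=main@B [main=B]
After op 2 (branch): HEAD=main@B [main=B work=B]
After op 3 (commit): HEAD=main@C [main=C work=B]
After op 4 (checkout): HEAD=work@B [main=C work=B]
After op 5 (branch): HEAD=work@B [fix=B main=C work=B]
After op 6 (commit): HEAD=work@D [fix=B main=C work=D]
After op 7 (commit): HEAD=work@E [fix=B main=C work=E]
ancestors(work=E): ['A', 'B', 'D', 'E']
ancestors(main=C): ['A', 'B', 'C']
common: ['A', 'B']

Answer: B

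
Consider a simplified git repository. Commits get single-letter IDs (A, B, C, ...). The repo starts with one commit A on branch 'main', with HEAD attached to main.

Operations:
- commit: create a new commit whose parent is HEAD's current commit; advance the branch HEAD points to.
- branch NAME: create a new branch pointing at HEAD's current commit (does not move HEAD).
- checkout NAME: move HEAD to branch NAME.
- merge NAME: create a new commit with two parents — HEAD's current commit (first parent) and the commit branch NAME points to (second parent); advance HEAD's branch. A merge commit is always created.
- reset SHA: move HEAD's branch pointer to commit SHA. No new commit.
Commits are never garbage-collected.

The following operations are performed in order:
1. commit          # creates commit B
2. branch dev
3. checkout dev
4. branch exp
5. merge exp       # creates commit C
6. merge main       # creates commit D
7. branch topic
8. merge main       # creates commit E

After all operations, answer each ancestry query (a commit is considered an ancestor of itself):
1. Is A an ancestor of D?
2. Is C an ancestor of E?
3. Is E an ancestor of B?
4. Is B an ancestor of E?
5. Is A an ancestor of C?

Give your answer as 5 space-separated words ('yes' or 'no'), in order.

After op 1 (commit): HEAD=main@B [main=B]
After op 2 (branch): HEAD=main@B [dev=B main=B]
After op 3 (checkout): HEAD=dev@B [dev=B main=B]
After op 4 (branch): HEAD=dev@B [dev=B exp=B main=B]
After op 5 (merge): HEAD=dev@C [dev=C exp=B main=B]
After op 6 (merge): HEAD=dev@D [dev=D exp=B main=B]
After op 7 (branch): HEAD=dev@D [dev=D exp=B main=B topic=D]
After op 8 (merge): HEAD=dev@E [dev=E exp=B main=B topic=D]
ancestors(D) = {A,B,C,D}; A in? yes
ancestors(E) = {A,B,C,D,E}; C in? yes
ancestors(B) = {A,B}; E in? no
ancestors(E) = {A,B,C,D,E}; B in? yes
ancestors(C) = {A,B,C}; A in? yes

Answer: yes yes no yes yes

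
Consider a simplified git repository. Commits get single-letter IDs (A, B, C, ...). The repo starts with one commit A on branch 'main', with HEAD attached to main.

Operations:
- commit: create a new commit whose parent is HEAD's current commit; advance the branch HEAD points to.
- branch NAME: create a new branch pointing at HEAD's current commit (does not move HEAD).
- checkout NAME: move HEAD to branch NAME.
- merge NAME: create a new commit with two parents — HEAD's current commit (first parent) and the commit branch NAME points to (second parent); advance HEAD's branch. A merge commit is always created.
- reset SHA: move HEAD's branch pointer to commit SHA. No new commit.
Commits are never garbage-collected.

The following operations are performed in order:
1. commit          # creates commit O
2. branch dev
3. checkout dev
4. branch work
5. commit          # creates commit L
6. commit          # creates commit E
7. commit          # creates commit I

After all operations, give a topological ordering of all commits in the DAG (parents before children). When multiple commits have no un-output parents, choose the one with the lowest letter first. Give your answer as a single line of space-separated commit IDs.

After op 1 (commit): HEAD=main@O [main=O]
After op 2 (branch): HEAD=main@O [dev=O main=O]
After op 3 (checkout): HEAD=dev@O [dev=O main=O]
After op 4 (branch): HEAD=dev@O [dev=O main=O work=O]
After op 5 (commit): HEAD=dev@L [dev=L main=O work=O]
After op 6 (commit): HEAD=dev@E [dev=E main=O work=O]
After op 7 (commit): HEAD=dev@I [dev=I main=O work=O]
commit A: parents=[]
commit E: parents=['L']
commit I: parents=['E']
commit L: parents=['O']
commit O: parents=['A']

Answer: A O L E I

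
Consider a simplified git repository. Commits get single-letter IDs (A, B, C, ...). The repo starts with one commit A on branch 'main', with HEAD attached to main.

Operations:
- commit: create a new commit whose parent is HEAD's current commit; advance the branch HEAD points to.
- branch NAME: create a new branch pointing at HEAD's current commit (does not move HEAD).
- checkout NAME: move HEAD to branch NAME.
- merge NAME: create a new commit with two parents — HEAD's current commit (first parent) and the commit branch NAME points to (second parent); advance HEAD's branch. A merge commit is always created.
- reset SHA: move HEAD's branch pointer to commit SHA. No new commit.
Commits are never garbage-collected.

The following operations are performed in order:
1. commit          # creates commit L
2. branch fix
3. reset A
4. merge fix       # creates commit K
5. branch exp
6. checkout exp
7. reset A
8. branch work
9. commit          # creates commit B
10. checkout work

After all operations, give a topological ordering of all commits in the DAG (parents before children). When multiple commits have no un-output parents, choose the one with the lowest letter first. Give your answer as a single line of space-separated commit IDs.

After op 1 (commit): HEAD=main@L [main=L]
After op 2 (branch): HEAD=main@L [fix=L main=L]
After op 3 (reset): HEAD=main@A [fix=L main=A]
After op 4 (merge): HEAD=main@K [fix=L main=K]
After op 5 (branch): HEAD=main@K [exp=K fix=L main=K]
After op 6 (checkout): HEAD=exp@K [exp=K fix=L main=K]
After op 7 (reset): HEAD=exp@A [exp=A fix=L main=K]
After op 8 (branch): HEAD=exp@A [exp=A fix=L main=K work=A]
After op 9 (commit): HEAD=exp@B [exp=B fix=L main=K work=A]
After op 10 (checkout): HEAD=work@A [exp=B fix=L main=K work=A]
commit A: parents=[]
commit B: parents=['A']
commit K: parents=['A', 'L']
commit L: parents=['A']

Answer: A B L K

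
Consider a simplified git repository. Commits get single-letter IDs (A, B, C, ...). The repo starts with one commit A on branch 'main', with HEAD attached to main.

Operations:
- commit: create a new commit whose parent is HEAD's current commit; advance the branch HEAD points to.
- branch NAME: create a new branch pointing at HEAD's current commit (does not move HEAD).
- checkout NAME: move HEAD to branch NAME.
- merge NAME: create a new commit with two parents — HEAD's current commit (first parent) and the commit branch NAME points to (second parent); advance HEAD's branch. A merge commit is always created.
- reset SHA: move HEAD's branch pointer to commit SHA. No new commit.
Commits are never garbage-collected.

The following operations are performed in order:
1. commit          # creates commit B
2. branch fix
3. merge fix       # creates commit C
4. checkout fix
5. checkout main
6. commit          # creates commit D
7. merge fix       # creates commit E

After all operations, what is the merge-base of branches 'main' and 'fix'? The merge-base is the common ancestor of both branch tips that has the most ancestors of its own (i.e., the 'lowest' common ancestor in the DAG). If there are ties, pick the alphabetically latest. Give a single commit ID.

After op 1 (commit): HEAD=main@B [main=B]
After op 2 (branch): HEAD=main@B [fix=B main=B]
After op 3 (merge): HEAD=main@C [fix=B main=C]
After op 4 (checkout): HEAD=fix@B [fix=B main=C]
After op 5 (checkout): HEAD=main@C [fix=B main=C]
After op 6 (commit): HEAD=main@D [fix=B main=D]
After op 7 (merge): HEAD=main@E [fix=B main=E]
ancestors(main=E): ['A', 'B', 'C', 'D', 'E']
ancestors(fix=B): ['A', 'B']
common: ['A', 'B']

Answer: B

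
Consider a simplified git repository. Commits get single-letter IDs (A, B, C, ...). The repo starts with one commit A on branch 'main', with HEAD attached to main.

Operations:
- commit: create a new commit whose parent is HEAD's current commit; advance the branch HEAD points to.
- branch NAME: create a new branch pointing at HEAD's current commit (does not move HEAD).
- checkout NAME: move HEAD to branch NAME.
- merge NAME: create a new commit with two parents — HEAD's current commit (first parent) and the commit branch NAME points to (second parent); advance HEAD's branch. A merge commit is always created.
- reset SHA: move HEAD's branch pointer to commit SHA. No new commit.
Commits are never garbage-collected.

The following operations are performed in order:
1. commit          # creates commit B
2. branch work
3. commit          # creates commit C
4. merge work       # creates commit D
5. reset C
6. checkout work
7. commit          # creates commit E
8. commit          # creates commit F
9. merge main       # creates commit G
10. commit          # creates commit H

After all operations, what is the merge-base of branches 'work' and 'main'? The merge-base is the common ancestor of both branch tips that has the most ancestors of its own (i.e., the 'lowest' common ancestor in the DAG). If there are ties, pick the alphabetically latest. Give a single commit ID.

After op 1 (commit): HEAD=main@B [main=B]
After op 2 (branch): HEAD=main@B [main=B work=B]
After op 3 (commit): HEAD=main@C [main=C work=B]
After op 4 (merge): HEAD=main@D [main=D work=B]
After op 5 (reset): HEAD=main@C [main=C work=B]
After op 6 (checkout): HEAD=work@B [main=C work=B]
After op 7 (commit): HEAD=work@E [main=C work=E]
After op 8 (commit): HEAD=work@F [main=C work=F]
After op 9 (merge): HEAD=work@G [main=C work=G]
After op 10 (commit): HEAD=work@H [main=C work=H]
ancestors(work=H): ['A', 'B', 'C', 'E', 'F', 'G', 'H']
ancestors(main=C): ['A', 'B', 'C']
common: ['A', 'B', 'C']

Answer: C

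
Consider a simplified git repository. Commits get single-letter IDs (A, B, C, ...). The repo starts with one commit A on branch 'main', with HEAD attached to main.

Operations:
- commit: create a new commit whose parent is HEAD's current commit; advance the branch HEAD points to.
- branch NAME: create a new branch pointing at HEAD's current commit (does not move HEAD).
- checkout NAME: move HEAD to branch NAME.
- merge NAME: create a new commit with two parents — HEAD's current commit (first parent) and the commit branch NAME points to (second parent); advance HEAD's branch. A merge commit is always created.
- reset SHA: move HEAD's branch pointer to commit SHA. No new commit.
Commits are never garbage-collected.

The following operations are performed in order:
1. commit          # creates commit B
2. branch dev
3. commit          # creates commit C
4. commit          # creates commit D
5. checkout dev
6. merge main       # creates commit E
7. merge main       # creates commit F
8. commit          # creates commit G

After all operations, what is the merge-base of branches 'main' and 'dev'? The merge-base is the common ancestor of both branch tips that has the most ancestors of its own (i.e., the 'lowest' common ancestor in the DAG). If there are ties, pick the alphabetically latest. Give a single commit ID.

Answer: D

Derivation:
After op 1 (commit): HEAD=main@B [main=B]
After op 2 (branch): HEAD=main@B [dev=B main=B]
After op 3 (commit): HEAD=main@C [dev=B main=C]
After op 4 (commit): HEAD=main@D [dev=B main=D]
After op 5 (checkout): HEAD=dev@B [dev=B main=D]
After op 6 (merge): HEAD=dev@E [dev=E main=D]
After op 7 (merge): HEAD=dev@F [dev=F main=D]
After op 8 (commit): HEAD=dev@G [dev=G main=D]
ancestors(main=D): ['A', 'B', 'C', 'D']
ancestors(dev=G): ['A', 'B', 'C', 'D', 'E', 'F', 'G']
common: ['A', 'B', 'C', 'D']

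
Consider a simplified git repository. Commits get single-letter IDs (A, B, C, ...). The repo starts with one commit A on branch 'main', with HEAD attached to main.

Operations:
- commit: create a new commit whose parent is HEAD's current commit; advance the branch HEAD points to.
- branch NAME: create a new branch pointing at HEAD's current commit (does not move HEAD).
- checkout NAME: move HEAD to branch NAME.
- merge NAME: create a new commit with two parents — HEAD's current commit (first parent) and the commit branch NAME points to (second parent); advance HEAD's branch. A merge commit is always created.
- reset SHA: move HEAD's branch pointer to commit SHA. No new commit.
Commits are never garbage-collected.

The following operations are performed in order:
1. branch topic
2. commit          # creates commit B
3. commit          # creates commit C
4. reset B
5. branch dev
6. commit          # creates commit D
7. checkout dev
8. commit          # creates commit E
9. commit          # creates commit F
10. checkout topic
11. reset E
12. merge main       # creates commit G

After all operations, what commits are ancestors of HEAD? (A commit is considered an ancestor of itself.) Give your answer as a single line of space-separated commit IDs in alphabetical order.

After op 1 (branch): HEAD=main@A [main=A topic=A]
After op 2 (commit): HEAD=main@B [main=B topic=A]
After op 3 (commit): HEAD=main@C [main=C topic=A]
After op 4 (reset): HEAD=main@B [main=B topic=A]
After op 5 (branch): HEAD=main@B [dev=B main=B topic=A]
After op 6 (commit): HEAD=main@D [dev=B main=D topic=A]
After op 7 (checkout): HEAD=dev@B [dev=B main=D topic=A]
After op 8 (commit): HEAD=dev@E [dev=E main=D topic=A]
After op 9 (commit): HEAD=dev@F [dev=F main=D topic=A]
After op 10 (checkout): HEAD=topic@A [dev=F main=D topic=A]
After op 11 (reset): HEAD=topic@E [dev=F main=D topic=E]
After op 12 (merge): HEAD=topic@G [dev=F main=D topic=G]

Answer: A B D E G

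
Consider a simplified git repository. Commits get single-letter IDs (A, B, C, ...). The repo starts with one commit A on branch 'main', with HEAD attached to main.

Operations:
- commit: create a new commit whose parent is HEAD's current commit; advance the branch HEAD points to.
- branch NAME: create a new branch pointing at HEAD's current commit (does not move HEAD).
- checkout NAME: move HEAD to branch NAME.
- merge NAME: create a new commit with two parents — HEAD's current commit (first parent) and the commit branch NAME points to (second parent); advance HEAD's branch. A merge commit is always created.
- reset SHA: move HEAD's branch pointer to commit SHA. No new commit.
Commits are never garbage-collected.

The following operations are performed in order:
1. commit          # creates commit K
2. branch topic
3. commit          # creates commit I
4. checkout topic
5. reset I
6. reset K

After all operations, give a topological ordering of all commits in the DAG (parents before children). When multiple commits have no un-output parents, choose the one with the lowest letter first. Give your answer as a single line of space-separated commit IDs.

After op 1 (commit): HEAD=main@K [main=K]
After op 2 (branch): HEAD=main@K [main=K topic=K]
After op 3 (commit): HEAD=main@I [main=I topic=K]
After op 4 (checkout): HEAD=topic@K [main=I topic=K]
After op 5 (reset): HEAD=topic@I [main=I topic=I]
After op 6 (reset): HEAD=topic@K [main=I topic=K]
commit A: parents=[]
commit I: parents=['K']
commit K: parents=['A']

Answer: A K I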